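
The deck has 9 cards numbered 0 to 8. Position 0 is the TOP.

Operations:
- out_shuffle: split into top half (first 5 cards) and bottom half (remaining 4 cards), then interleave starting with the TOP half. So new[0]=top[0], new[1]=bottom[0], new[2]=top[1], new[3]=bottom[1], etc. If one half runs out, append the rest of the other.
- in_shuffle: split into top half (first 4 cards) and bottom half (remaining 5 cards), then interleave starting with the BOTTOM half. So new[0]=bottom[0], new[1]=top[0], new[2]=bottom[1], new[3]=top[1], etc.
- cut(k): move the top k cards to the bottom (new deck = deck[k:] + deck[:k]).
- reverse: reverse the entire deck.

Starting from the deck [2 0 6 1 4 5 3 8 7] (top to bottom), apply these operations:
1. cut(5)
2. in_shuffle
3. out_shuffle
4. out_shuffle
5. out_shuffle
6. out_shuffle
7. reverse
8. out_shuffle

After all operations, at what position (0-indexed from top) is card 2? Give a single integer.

After op 1 (cut(5)): [5 3 8 7 2 0 6 1 4]
After op 2 (in_shuffle): [2 5 0 3 6 8 1 7 4]
After op 3 (out_shuffle): [2 8 5 1 0 7 3 4 6]
After op 4 (out_shuffle): [2 7 8 3 5 4 1 6 0]
After op 5 (out_shuffle): [2 4 7 1 8 6 3 0 5]
After op 6 (out_shuffle): [2 6 4 3 7 0 1 5 8]
After op 7 (reverse): [8 5 1 0 7 3 4 6 2]
After op 8 (out_shuffle): [8 3 5 4 1 6 0 2 7]
Card 2 is at position 7.

Answer: 7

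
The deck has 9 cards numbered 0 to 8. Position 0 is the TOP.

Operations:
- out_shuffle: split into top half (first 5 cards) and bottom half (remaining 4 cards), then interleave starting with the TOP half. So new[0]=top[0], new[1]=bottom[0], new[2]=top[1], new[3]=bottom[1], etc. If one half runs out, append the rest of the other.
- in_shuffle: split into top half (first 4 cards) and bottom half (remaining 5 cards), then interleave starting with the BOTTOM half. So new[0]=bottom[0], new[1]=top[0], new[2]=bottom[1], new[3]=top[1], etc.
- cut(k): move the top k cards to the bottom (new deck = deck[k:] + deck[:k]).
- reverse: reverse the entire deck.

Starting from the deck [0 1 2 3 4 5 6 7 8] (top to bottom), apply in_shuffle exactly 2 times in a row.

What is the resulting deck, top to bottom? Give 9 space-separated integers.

Answer: 6 4 2 0 7 5 3 1 8

Derivation:
After op 1 (in_shuffle): [4 0 5 1 6 2 7 3 8]
After op 2 (in_shuffle): [6 4 2 0 7 5 3 1 8]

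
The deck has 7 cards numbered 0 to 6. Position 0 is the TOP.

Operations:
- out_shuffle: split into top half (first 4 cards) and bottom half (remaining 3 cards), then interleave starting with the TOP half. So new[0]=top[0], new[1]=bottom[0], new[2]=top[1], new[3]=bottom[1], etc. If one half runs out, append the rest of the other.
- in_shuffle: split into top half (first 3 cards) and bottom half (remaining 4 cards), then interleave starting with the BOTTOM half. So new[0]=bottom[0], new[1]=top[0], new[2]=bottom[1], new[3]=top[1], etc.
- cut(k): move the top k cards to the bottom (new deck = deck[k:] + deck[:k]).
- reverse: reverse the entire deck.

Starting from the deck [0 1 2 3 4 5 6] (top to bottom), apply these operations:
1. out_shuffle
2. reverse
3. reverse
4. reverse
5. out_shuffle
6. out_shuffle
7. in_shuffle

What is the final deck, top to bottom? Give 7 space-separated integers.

Answer: 0 3 6 2 5 1 4

Derivation:
After op 1 (out_shuffle): [0 4 1 5 2 6 3]
After op 2 (reverse): [3 6 2 5 1 4 0]
After op 3 (reverse): [0 4 1 5 2 6 3]
After op 4 (reverse): [3 6 2 5 1 4 0]
After op 5 (out_shuffle): [3 1 6 4 2 0 5]
After op 6 (out_shuffle): [3 2 1 0 6 5 4]
After op 7 (in_shuffle): [0 3 6 2 5 1 4]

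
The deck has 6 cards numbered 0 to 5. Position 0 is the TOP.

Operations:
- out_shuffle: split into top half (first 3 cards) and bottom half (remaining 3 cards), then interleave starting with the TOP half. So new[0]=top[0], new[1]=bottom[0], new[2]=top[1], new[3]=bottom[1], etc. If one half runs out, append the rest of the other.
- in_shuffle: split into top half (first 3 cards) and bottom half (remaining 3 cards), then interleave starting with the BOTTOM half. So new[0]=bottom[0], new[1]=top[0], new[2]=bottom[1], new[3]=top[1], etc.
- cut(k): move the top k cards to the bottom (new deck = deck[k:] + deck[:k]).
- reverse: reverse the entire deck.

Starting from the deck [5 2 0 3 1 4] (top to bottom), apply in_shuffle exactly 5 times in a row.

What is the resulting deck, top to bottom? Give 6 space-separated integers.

Answer: 2 3 4 5 0 1

Derivation:
After op 1 (in_shuffle): [3 5 1 2 4 0]
After op 2 (in_shuffle): [2 3 4 5 0 1]
After op 3 (in_shuffle): [5 2 0 3 1 4]
After op 4 (in_shuffle): [3 5 1 2 4 0]
After op 5 (in_shuffle): [2 3 4 5 0 1]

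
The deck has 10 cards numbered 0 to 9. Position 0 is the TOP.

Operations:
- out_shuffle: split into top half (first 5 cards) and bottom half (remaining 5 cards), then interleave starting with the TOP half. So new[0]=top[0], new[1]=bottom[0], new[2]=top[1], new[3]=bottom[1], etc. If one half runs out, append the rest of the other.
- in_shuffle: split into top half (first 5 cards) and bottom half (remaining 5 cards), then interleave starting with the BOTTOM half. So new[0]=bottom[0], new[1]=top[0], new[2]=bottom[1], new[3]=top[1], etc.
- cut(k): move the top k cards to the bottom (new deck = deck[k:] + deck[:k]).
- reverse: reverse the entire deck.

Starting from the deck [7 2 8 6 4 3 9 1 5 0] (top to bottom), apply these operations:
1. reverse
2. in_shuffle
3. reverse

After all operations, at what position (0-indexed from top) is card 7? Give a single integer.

After op 1 (reverse): [0 5 1 9 3 4 6 8 2 7]
After op 2 (in_shuffle): [4 0 6 5 8 1 2 9 7 3]
After op 3 (reverse): [3 7 9 2 1 8 5 6 0 4]
Card 7 is at position 1.

Answer: 1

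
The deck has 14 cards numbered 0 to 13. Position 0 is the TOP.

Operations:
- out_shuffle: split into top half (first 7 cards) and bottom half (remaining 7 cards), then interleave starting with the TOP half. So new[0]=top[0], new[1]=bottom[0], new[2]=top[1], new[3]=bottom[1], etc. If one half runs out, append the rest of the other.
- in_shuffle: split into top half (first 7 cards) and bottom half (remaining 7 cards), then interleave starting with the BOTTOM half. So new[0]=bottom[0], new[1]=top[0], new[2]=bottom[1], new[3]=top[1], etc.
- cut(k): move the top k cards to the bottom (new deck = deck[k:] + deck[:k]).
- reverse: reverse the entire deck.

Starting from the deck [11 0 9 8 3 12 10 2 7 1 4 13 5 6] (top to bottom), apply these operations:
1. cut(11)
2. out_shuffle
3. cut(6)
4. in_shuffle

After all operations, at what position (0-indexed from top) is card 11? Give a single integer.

Answer: 1

Derivation:
After op 1 (cut(11)): [13 5 6 11 0 9 8 3 12 10 2 7 1 4]
After op 2 (out_shuffle): [13 3 5 12 6 10 11 2 0 7 9 1 8 4]
After op 3 (cut(6)): [11 2 0 7 9 1 8 4 13 3 5 12 6 10]
After op 4 (in_shuffle): [4 11 13 2 3 0 5 7 12 9 6 1 10 8]
Card 11 is at position 1.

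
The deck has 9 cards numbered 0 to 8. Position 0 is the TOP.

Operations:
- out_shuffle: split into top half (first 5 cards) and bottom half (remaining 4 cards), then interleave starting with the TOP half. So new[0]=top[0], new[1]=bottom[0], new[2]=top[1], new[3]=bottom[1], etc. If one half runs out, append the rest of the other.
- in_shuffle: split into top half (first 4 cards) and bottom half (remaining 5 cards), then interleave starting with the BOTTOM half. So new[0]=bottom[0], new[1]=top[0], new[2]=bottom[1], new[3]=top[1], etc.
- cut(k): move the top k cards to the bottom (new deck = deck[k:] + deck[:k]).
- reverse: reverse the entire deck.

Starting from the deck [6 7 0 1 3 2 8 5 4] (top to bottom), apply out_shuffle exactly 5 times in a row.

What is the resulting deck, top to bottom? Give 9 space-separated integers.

Answer: 6 0 3 8 4 7 1 2 5

Derivation:
After op 1 (out_shuffle): [6 2 7 8 0 5 1 4 3]
After op 2 (out_shuffle): [6 5 2 1 7 4 8 3 0]
After op 3 (out_shuffle): [6 4 5 8 2 3 1 0 7]
After op 4 (out_shuffle): [6 3 4 1 5 0 8 7 2]
After op 5 (out_shuffle): [6 0 3 8 4 7 1 2 5]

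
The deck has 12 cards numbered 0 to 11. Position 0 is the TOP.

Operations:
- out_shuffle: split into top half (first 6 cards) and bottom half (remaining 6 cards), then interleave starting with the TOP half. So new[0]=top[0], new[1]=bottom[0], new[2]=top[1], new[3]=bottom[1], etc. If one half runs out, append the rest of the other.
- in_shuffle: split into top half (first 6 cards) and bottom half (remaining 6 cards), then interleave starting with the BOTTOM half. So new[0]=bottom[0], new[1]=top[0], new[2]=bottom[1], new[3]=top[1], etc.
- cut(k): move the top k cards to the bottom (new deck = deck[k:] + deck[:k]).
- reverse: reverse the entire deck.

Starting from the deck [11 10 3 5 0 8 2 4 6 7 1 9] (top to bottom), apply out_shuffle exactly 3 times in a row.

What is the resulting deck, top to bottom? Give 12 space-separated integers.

After op 1 (out_shuffle): [11 2 10 4 3 6 5 7 0 1 8 9]
After op 2 (out_shuffle): [11 5 2 7 10 0 4 1 3 8 6 9]
After op 3 (out_shuffle): [11 4 5 1 2 3 7 8 10 6 0 9]

Answer: 11 4 5 1 2 3 7 8 10 6 0 9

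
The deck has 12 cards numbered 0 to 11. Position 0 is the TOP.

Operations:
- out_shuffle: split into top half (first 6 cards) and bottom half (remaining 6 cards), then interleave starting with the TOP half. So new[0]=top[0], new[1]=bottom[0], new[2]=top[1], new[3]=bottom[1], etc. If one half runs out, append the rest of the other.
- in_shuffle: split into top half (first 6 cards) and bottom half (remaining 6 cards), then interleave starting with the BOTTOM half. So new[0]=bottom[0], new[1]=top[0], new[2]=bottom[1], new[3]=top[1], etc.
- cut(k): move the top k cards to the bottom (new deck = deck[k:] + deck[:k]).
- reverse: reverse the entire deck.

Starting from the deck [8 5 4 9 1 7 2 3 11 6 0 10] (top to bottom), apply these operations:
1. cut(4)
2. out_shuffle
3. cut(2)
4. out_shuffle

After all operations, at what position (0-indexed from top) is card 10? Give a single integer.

After op 1 (cut(4)): [1 7 2 3 11 6 0 10 8 5 4 9]
After op 2 (out_shuffle): [1 0 7 10 2 8 3 5 11 4 6 9]
After op 3 (cut(2)): [7 10 2 8 3 5 11 4 6 9 1 0]
After op 4 (out_shuffle): [7 11 10 4 2 6 8 9 3 1 5 0]
Card 10 is at position 2.

Answer: 2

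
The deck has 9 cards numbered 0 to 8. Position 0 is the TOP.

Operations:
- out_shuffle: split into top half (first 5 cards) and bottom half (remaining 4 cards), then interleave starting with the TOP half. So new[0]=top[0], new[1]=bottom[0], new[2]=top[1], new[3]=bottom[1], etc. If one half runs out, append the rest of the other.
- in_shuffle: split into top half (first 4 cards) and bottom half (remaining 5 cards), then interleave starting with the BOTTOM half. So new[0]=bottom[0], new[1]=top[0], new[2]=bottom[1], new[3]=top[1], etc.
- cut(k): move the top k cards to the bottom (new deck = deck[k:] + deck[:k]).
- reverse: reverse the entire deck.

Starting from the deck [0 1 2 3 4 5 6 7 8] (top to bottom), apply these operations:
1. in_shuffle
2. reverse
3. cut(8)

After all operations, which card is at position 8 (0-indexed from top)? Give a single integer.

After op 1 (in_shuffle): [4 0 5 1 6 2 7 3 8]
After op 2 (reverse): [8 3 7 2 6 1 5 0 4]
After op 3 (cut(8)): [4 8 3 7 2 6 1 5 0]
Position 8: card 0.

Answer: 0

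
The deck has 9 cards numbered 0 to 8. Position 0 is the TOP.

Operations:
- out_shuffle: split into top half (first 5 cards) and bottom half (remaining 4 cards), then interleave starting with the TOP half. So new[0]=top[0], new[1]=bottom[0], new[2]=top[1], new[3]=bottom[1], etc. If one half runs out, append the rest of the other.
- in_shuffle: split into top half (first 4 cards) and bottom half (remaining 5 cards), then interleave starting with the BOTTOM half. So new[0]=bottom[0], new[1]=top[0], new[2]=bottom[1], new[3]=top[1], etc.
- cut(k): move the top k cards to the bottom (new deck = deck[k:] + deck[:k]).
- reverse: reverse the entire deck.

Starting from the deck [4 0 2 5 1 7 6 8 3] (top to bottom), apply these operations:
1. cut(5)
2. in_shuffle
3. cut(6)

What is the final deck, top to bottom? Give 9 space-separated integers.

After op 1 (cut(5)): [7 6 8 3 4 0 2 5 1]
After op 2 (in_shuffle): [4 7 0 6 2 8 5 3 1]
After op 3 (cut(6)): [5 3 1 4 7 0 6 2 8]

Answer: 5 3 1 4 7 0 6 2 8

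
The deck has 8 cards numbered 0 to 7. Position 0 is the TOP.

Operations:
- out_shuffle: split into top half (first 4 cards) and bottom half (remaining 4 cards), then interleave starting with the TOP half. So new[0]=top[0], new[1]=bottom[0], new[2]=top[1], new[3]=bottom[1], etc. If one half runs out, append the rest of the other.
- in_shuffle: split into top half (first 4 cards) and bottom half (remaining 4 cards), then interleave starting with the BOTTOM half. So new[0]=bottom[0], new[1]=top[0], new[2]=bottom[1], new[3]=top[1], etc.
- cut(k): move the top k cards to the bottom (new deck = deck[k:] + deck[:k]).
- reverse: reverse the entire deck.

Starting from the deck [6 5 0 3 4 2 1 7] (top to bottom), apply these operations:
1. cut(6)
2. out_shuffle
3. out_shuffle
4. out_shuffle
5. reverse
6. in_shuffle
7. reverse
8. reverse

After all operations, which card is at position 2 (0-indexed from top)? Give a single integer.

Answer: 6

Derivation:
After op 1 (cut(6)): [1 7 6 5 0 3 4 2]
After op 2 (out_shuffle): [1 0 7 3 6 4 5 2]
After op 3 (out_shuffle): [1 6 0 4 7 5 3 2]
After op 4 (out_shuffle): [1 7 6 5 0 3 4 2]
After op 5 (reverse): [2 4 3 0 5 6 7 1]
After op 6 (in_shuffle): [5 2 6 4 7 3 1 0]
After op 7 (reverse): [0 1 3 7 4 6 2 5]
After op 8 (reverse): [5 2 6 4 7 3 1 0]
Position 2: card 6.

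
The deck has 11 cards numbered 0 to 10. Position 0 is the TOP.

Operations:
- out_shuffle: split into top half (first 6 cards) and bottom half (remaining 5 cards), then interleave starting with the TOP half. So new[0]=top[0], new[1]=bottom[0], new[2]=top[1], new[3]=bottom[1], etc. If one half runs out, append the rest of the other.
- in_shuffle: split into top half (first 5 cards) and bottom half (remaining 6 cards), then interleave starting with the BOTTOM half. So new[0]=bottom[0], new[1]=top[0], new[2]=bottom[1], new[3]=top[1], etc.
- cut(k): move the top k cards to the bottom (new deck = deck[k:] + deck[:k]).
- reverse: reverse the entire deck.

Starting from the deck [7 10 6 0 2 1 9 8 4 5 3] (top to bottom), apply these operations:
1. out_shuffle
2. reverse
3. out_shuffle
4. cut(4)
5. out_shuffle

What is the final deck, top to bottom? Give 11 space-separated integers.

Answer: 2 4 10 1 5 6 9 3 0 8 7

Derivation:
After op 1 (out_shuffle): [7 9 10 8 6 4 0 5 2 3 1]
After op 2 (reverse): [1 3 2 5 0 4 6 8 10 9 7]
After op 3 (out_shuffle): [1 6 3 8 2 10 5 9 0 7 4]
After op 4 (cut(4)): [2 10 5 9 0 7 4 1 6 3 8]
After op 5 (out_shuffle): [2 4 10 1 5 6 9 3 0 8 7]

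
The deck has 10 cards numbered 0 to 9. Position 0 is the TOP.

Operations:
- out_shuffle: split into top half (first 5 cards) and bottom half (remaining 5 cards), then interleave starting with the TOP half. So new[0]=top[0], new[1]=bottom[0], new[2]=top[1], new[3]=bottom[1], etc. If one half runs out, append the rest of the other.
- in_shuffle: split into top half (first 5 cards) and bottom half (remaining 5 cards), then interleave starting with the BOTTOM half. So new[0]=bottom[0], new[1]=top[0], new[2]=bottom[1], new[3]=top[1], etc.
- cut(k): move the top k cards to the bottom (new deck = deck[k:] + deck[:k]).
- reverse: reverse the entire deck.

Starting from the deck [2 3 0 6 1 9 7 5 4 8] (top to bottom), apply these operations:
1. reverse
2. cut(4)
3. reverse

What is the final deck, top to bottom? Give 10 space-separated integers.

Answer: 7 5 4 8 2 3 0 6 1 9

Derivation:
After op 1 (reverse): [8 4 5 7 9 1 6 0 3 2]
After op 2 (cut(4)): [9 1 6 0 3 2 8 4 5 7]
After op 3 (reverse): [7 5 4 8 2 3 0 6 1 9]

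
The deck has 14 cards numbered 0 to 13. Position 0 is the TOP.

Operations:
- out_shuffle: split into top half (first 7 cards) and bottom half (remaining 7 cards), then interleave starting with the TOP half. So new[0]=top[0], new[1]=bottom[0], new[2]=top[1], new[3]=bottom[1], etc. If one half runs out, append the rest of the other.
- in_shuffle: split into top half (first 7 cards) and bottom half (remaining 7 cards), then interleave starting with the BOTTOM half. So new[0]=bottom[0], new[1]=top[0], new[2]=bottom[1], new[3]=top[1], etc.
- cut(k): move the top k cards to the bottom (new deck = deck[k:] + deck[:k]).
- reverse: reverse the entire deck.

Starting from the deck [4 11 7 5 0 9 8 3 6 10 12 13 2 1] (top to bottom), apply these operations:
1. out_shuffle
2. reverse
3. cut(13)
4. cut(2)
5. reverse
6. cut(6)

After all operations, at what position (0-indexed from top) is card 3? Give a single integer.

After op 1 (out_shuffle): [4 3 11 6 7 10 5 12 0 13 9 2 8 1]
After op 2 (reverse): [1 8 2 9 13 0 12 5 10 7 6 11 3 4]
After op 3 (cut(13)): [4 1 8 2 9 13 0 12 5 10 7 6 11 3]
After op 4 (cut(2)): [8 2 9 13 0 12 5 10 7 6 11 3 4 1]
After op 5 (reverse): [1 4 3 11 6 7 10 5 12 0 13 9 2 8]
After op 6 (cut(6)): [10 5 12 0 13 9 2 8 1 4 3 11 6 7]
Card 3 is at position 10.

Answer: 10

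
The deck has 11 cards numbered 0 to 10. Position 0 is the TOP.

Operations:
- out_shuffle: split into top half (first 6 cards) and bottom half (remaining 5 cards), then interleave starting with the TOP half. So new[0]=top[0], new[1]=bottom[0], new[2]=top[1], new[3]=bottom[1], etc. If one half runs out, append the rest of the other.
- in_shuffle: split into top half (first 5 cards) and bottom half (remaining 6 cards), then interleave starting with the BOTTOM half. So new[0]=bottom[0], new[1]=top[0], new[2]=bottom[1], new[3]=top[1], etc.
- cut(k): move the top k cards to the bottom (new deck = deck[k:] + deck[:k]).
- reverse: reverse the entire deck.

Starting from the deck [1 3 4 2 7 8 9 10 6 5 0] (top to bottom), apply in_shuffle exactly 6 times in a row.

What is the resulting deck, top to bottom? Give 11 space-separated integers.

Answer: 7 5 2 6 4 10 3 9 1 8 0

Derivation:
After op 1 (in_shuffle): [8 1 9 3 10 4 6 2 5 7 0]
After op 2 (in_shuffle): [4 8 6 1 2 9 5 3 7 10 0]
After op 3 (in_shuffle): [9 4 5 8 3 6 7 1 10 2 0]
After op 4 (in_shuffle): [6 9 7 4 1 5 10 8 2 3 0]
After op 5 (in_shuffle): [5 6 10 9 8 7 2 4 3 1 0]
After op 6 (in_shuffle): [7 5 2 6 4 10 3 9 1 8 0]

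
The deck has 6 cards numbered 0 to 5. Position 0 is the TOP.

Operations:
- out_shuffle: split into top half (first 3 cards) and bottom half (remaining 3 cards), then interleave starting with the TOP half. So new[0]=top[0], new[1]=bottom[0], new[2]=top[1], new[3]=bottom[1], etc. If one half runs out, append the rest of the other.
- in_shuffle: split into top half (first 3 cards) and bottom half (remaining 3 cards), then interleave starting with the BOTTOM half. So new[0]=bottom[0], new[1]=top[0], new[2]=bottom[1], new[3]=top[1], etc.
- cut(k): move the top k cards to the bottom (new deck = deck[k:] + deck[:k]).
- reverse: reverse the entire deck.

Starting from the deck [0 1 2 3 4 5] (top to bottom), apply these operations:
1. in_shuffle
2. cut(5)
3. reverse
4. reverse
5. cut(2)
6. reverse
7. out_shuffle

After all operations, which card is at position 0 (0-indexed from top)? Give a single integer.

After op 1 (in_shuffle): [3 0 4 1 5 2]
After op 2 (cut(5)): [2 3 0 4 1 5]
After op 3 (reverse): [5 1 4 0 3 2]
After op 4 (reverse): [2 3 0 4 1 5]
After op 5 (cut(2)): [0 4 1 5 2 3]
After op 6 (reverse): [3 2 5 1 4 0]
After op 7 (out_shuffle): [3 1 2 4 5 0]
Position 0: card 3.

Answer: 3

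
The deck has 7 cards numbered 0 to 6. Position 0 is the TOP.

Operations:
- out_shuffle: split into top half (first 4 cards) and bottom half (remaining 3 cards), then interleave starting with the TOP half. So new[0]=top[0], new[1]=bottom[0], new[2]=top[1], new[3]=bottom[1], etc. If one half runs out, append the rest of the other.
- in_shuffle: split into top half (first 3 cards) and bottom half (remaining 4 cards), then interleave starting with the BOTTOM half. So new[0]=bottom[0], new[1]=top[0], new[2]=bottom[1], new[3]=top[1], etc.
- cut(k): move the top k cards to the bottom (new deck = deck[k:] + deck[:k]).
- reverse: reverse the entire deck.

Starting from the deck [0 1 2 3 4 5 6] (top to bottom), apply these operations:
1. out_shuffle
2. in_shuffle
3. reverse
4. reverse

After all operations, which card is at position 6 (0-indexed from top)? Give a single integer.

Answer: 3

Derivation:
After op 1 (out_shuffle): [0 4 1 5 2 6 3]
After op 2 (in_shuffle): [5 0 2 4 6 1 3]
After op 3 (reverse): [3 1 6 4 2 0 5]
After op 4 (reverse): [5 0 2 4 6 1 3]
Position 6: card 3.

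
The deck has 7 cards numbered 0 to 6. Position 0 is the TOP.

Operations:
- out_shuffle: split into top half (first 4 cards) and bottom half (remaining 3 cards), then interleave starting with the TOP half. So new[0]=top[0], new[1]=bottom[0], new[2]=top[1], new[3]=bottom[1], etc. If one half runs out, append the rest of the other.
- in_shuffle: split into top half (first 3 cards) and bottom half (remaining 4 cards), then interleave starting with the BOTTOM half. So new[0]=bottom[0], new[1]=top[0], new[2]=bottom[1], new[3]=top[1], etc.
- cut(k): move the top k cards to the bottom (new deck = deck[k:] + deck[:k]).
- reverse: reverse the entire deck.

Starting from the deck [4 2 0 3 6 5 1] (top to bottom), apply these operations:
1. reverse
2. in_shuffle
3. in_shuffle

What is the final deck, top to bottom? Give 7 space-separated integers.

After op 1 (reverse): [1 5 6 3 0 2 4]
After op 2 (in_shuffle): [3 1 0 5 2 6 4]
After op 3 (in_shuffle): [5 3 2 1 6 0 4]

Answer: 5 3 2 1 6 0 4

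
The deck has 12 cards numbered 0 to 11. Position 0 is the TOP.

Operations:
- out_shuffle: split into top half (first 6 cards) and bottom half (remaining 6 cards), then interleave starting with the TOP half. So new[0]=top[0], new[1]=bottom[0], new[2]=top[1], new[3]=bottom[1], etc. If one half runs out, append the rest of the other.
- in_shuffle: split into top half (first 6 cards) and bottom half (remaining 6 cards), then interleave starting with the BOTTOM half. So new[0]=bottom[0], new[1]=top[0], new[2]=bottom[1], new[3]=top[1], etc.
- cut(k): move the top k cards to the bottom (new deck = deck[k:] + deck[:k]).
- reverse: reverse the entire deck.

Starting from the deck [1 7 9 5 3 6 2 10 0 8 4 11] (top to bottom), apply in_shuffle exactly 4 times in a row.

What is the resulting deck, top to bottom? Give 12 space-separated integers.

After op 1 (in_shuffle): [2 1 10 7 0 9 8 5 4 3 11 6]
After op 2 (in_shuffle): [8 2 5 1 4 10 3 7 11 0 6 9]
After op 3 (in_shuffle): [3 8 7 2 11 5 0 1 6 4 9 10]
After op 4 (in_shuffle): [0 3 1 8 6 7 4 2 9 11 10 5]

Answer: 0 3 1 8 6 7 4 2 9 11 10 5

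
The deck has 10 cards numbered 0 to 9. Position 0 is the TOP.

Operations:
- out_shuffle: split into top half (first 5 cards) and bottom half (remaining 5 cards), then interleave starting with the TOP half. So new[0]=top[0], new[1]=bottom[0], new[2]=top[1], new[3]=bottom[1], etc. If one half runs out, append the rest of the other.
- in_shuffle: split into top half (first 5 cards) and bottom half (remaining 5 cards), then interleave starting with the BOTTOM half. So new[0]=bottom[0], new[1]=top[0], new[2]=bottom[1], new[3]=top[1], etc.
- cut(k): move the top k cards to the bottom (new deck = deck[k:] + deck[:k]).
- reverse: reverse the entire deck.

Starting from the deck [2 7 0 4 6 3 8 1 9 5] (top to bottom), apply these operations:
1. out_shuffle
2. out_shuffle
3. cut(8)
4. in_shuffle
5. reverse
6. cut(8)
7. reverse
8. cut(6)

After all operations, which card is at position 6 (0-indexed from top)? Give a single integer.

After op 1 (out_shuffle): [2 3 7 8 0 1 4 9 6 5]
After op 2 (out_shuffle): [2 1 3 4 7 9 8 6 0 5]
After op 3 (cut(8)): [0 5 2 1 3 4 7 9 8 6]
After op 4 (in_shuffle): [4 0 7 5 9 2 8 1 6 3]
After op 5 (reverse): [3 6 1 8 2 9 5 7 0 4]
After op 6 (cut(8)): [0 4 3 6 1 8 2 9 5 7]
After op 7 (reverse): [7 5 9 2 8 1 6 3 4 0]
After op 8 (cut(6)): [6 3 4 0 7 5 9 2 8 1]
Position 6: card 9.

Answer: 9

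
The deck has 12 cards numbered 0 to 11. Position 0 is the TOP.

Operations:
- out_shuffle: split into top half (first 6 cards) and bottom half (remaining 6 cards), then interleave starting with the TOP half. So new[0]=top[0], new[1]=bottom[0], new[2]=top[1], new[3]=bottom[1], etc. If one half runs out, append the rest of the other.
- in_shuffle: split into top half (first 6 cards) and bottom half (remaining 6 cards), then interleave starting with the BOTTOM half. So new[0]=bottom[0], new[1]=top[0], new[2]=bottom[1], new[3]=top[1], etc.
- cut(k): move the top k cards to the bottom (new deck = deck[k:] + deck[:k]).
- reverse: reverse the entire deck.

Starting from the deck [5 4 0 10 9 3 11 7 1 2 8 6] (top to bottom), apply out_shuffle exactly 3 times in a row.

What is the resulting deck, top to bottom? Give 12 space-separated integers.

Answer: 5 7 10 8 11 0 2 3 4 1 9 6

Derivation:
After op 1 (out_shuffle): [5 11 4 7 0 1 10 2 9 8 3 6]
After op 2 (out_shuffle): [5 10 11 2 4 9 7 8 0 3 1 6]
After op 3 (out_shuffle): [5 7 10 8 11 0 2 3 4 1 9 6]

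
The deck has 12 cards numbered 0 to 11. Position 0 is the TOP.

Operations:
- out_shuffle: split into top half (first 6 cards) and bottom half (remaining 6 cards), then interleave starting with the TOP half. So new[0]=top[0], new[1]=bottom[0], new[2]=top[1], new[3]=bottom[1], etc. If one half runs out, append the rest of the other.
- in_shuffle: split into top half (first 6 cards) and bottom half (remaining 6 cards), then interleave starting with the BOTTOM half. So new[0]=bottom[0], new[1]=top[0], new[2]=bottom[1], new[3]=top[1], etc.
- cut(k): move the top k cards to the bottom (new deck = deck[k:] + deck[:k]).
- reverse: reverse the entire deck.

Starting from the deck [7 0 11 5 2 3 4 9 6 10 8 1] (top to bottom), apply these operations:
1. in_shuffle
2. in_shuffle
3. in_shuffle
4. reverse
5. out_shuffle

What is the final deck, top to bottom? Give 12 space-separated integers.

After op 1 (in_shuffle): [4 7 9 0 6 11 10 5 8 2 1 3]
After op 2 (in_shuffle): [10 4 5 7 8 9 2 0 1 6 3 11]
After op 3 (in_shuffle): [2 10 0 4 1 5 6 7 3 8 11 9]
After op 4 (reverse): [9 11 8 3 7 6 5 1 4 0 10 2]
After op 5 (out_shuffle): [9 5 11 1 8 4 3 0 7 10 6 2]

Answer: 9 5 11 1 8 4 3 0 7 10 6 2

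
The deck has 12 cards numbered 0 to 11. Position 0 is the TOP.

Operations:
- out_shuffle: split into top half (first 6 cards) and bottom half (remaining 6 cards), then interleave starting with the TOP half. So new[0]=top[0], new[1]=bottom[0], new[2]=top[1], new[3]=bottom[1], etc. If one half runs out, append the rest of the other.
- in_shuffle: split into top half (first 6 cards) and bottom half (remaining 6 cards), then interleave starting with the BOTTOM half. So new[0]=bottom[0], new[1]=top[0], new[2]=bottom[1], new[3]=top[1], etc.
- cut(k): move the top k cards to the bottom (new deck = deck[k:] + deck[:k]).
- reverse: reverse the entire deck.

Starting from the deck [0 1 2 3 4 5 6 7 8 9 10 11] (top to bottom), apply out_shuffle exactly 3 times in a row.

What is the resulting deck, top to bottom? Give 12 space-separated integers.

Answer: 0 7 3 10 6 2 9 5 1 8 4 11

Derivation:
After op 1 (out_shuffle): [0 6 1 7 2 8 3 9 4 10 5 11]
After op 2 (out_shuffle): [0 3 6 9 1 4 7 10 2 5 8 11]
After op 3 (out_shuffle): [0 7 3 10 6 2 9 5 1 8 4 11]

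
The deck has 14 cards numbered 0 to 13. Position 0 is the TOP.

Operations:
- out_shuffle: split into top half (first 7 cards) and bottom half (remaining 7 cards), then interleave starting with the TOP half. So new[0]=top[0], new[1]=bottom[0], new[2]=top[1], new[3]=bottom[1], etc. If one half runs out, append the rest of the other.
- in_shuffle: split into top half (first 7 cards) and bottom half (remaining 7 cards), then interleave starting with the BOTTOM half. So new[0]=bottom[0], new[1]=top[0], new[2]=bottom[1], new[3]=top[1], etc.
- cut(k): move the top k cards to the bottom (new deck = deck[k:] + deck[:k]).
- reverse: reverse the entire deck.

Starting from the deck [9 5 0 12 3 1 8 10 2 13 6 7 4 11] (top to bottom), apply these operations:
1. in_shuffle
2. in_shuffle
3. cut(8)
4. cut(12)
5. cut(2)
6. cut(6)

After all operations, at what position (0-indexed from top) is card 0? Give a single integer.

Answer: 11

Derivation:
After op 1 (in_shuffle): [10 9 2 5 13 0 6 12 7 3 4 1 11 8]
After op 2 (in_shuffle): [12 10 7 9 3 2 4 5 1 13 11 0 8 6]
After op 3 (cut(8)): [1 13 11 0 8 6 12 10 7 9 3 2 4 5]
After op 4 (cut(12)): [4 5 1 13 11 0 8 6 12 10 7 9 3 2]
After op 5 (cut(2)): [1 13 11 0 8 6 12 10 7 9 3 2 4 5]
After op 6 (cut(6)): [12 10 7 9 3 2 4 5 1 13 11 0 8 6]
Card 0 is at position 11.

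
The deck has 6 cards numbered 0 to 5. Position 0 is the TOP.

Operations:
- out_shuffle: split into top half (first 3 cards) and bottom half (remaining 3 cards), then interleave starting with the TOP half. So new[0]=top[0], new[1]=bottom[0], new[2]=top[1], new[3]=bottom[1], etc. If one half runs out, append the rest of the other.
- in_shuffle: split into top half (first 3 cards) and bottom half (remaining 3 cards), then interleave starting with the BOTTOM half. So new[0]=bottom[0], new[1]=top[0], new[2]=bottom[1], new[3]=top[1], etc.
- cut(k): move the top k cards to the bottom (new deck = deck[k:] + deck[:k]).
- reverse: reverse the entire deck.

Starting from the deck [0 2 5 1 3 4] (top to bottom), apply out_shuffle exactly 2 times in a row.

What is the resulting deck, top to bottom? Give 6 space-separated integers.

Answer: 0 3 1 5 2 4

Derivation:
After op 1 (out_shuffle): [0 1 2 3 5 4]
After op 2 (out_shuffle): [0 3 1 5 2 4]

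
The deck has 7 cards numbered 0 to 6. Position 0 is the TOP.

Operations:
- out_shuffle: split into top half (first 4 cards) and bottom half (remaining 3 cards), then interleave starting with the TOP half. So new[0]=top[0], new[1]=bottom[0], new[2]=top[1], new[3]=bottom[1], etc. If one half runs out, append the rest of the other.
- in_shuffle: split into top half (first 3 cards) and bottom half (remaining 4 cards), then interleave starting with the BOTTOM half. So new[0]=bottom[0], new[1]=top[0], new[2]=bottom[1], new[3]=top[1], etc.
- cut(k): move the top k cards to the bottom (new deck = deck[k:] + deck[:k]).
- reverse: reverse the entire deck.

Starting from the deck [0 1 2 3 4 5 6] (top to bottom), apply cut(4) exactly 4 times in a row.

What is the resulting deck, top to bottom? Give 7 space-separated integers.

After op 1 (cut(4)): [4 5 6 0 1 2 3]
After op 2 (cut(4)): [1 2 3 4 5 6 0]
After op 3 (cut(4)): [5 6 0 1 2 3 4]
After op 4 (cut(4)): [2 3 4 5 6 0 1]

Answer: 2 3 4 5 6 0 1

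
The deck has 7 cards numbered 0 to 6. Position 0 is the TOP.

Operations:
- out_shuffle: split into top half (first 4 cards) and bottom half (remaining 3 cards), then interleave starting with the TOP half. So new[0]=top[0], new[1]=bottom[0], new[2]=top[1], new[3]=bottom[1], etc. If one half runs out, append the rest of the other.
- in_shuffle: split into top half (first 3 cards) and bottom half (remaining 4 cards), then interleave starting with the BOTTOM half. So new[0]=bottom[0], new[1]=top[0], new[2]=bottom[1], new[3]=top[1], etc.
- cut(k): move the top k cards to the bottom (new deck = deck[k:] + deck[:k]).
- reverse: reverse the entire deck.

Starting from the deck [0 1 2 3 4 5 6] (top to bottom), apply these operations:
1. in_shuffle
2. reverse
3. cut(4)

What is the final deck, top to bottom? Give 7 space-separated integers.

After op 1 (in_shuffle): [3 0 4 1 5 2 6]
After op 2 (reverse): [6 2 5 1 4 0 3]
After op 3 (cut(4)): [4 0 3 6 2 5 1]

Answer: 4 0 3 6 2 5 1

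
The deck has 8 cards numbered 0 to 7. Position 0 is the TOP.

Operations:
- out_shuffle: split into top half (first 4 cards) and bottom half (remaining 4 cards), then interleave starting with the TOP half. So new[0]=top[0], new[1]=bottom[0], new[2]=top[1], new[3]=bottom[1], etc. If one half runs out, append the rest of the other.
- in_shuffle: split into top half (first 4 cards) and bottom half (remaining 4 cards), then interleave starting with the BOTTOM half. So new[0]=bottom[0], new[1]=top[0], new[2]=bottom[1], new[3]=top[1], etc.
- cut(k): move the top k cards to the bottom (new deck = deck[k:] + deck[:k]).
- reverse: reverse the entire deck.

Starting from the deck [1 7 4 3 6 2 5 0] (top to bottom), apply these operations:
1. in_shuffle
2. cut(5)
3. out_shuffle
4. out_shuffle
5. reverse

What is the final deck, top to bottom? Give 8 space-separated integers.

Answer: 5 2 6 0 7 1 3 4

Derivation:
After op 1 (in_shuffle): [6 1 2 7 5 4 0 3]
After op 2 (cut(5)): [4 0 3 6 1 2 7 5]
After op 3 (out_shuffle): [4 1 0 2 3 7 6 5]
After op 4 (out_shuffle): [4 3 1 7 0 6 2 5]
After op 5 (reverse): [5 2 6 0 7 1 3 4]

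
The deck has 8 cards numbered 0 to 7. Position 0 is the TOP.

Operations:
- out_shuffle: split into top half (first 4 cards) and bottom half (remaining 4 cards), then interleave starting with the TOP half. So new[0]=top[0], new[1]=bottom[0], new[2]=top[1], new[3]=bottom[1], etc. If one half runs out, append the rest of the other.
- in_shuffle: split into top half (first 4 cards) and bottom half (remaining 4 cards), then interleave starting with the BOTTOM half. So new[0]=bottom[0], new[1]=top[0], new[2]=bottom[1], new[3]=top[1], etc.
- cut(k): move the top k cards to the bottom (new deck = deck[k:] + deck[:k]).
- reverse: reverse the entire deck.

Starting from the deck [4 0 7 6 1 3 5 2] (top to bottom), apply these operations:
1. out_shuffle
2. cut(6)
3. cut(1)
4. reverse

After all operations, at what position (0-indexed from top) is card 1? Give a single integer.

Answer: 5

Derivation:
After op 1 (out_shuffle): [4 1 0 3 7 5 6 2]
After op 2 (cut(6)): [6 2 4 1 0 3 7 5]
After op 3 (cut(1)): [2 4 1 0 3 7 5 6]
After op 4 (reverse): [6 5 7 3 0 1 4 2]
Card 1 is at position 5.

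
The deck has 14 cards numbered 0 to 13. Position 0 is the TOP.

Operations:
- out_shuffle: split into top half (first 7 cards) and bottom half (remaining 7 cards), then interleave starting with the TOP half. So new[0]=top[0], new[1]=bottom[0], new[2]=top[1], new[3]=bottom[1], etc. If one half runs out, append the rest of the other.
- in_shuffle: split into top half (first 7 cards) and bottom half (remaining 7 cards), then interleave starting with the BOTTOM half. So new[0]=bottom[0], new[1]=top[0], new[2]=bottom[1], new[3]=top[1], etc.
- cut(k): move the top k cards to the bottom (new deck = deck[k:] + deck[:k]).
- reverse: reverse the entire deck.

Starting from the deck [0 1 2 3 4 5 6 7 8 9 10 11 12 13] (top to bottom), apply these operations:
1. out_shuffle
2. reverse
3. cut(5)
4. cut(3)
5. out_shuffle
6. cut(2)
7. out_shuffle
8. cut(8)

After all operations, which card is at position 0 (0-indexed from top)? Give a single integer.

Answer: 1

Derivation:
After op 1 (out_shuffle): [0 7 1 8 2 9 3 10 4 11 5 12 6 13]
After op 2 (reverse): [13 6 12 5 11 4 10 3 9 2 8 1 7 0]
After op 3 (cut(5)): [4 10 3 9 2 8 1 7 0 13 6 12 5 11]
After op 4 (cut(3)): [9 2 8 1 7 0 13 6 12 5 11 4 10 3]
After op 5 (out_shuffle): [9 6 2 12 8 5 1 11 7 4 0 10 13 3]
After op 6 (cut(2)): [2 12 8 5 1 11 7 4 0 10 13 3 9 6]
After op 7 (out_shuffle): [2 4 12 0 8 10 5 13 1 3 11 9 7 6]
After op 8 (cut(8)): [1 3 11 9 7 6 2 4 12 0 8 10 5 13]
Position 0: card 1.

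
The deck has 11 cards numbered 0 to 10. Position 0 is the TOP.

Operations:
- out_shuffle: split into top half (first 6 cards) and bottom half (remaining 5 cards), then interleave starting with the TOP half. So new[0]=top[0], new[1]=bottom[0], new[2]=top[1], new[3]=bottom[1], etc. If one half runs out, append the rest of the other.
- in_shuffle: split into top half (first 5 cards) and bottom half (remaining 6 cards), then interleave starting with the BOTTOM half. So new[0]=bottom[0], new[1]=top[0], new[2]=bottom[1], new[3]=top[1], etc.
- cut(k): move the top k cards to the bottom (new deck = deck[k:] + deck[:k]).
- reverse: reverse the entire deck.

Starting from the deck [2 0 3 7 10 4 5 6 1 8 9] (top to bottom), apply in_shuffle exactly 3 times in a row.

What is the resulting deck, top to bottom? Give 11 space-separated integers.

After op 1 (in_shuffle): [4 2 5 0 6 3 1 7 8 10 9]
After op 2 (in_shuffle): [3 4 1 2 7 5 8 0 10 6 9]
After op 3 (in_shuffle): [5 3 8 4 0 1 10 2 6 7 9]

Answer: 5 3 8 4 0 1 10 2 6 7 9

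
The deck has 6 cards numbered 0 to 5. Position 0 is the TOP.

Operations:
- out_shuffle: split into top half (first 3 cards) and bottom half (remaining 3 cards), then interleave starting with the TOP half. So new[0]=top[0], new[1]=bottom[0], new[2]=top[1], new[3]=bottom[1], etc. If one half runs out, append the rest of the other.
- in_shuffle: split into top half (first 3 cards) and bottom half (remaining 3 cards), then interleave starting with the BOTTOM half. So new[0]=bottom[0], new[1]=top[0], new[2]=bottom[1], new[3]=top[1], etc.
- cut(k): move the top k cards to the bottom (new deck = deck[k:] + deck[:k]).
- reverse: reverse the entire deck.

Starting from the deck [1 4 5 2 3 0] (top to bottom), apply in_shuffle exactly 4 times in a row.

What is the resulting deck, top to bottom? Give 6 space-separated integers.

Answer: 2 1 3 4 0 5

Derivation:
After op 1 (in_shuffle): [2 1 3 4 0 5]
After op 2 (in_shuffle): [4 2 0 1 5 3]
After op 3 (in_shuffle): [1 4 5 2 3 0]
After op 4 (in_shuffle): [2 1 3 4 0 5]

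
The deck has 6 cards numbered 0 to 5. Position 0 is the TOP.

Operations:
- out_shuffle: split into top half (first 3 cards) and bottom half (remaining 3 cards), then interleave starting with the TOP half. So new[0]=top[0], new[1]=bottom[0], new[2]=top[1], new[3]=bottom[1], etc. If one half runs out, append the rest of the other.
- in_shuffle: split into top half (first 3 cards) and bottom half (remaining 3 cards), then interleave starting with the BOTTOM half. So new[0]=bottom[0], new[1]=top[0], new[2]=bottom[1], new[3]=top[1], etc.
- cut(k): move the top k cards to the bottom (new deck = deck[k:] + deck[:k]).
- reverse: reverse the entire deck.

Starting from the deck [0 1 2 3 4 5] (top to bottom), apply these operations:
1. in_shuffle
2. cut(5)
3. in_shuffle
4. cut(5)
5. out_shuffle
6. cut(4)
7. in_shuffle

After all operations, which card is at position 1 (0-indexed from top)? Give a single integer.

After op 1 (in_shuffle): [3 0 4 1 5 2]
After op 2 (cut(5)): [2 3 0 4 1 5]
After op 3 (in_shuffle): [4 2 1 3 5 0]
After op 4 (cut(5)): [0 4 2 1 3 5]
After op 5 (out_shuffle): [0 1 4 3 2 5]
After op 6 (cut(4)): [2 5 0 1 4 3]
After op 7 (in_shuffle): [1 2 4 5 3 0]
Position 1: card 2.

Answer: 2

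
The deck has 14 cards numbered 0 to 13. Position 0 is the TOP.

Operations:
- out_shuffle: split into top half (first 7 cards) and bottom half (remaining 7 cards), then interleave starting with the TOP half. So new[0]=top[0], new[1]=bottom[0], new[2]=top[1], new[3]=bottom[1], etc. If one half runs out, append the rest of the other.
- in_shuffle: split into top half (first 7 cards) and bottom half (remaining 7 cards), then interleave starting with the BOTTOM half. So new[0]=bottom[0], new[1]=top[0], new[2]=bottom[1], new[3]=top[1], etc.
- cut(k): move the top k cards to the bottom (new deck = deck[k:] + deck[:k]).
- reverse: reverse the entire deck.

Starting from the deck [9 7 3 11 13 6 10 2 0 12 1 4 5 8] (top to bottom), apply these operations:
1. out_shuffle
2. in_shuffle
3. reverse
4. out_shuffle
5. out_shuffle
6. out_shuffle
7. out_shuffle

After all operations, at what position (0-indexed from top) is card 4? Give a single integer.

Answer: 1

Derivation:
After op 1 (out_shuffle): [9 2 7 0 3 12 11 1 13 4 6 5 10 8]
After op 2 (in_shuffle): [1 9 13 2 4 7 6 0 5 3 10 12 8 11]
After op 3 (reverse): [11 8 12 10 3 5 0 6 7 4 2 13 9 1]
After op 4 (out_shuffle): [11 6 8 7 12 4 10 2 3 13 5 9 0 1]
After op 5 (out_shuffle): [11 2 6 3 8 13 7 5 12 9 4 0 10 1]
After op 6 (out_shuffle): [11 5 2 12 6 9 3 4 8 0 13 10 7 1]
After op 7 (out_shuffle): [11 4 5 8 2 0 12 13 6 10 9 7 3 1]
Card 4 is at position 1.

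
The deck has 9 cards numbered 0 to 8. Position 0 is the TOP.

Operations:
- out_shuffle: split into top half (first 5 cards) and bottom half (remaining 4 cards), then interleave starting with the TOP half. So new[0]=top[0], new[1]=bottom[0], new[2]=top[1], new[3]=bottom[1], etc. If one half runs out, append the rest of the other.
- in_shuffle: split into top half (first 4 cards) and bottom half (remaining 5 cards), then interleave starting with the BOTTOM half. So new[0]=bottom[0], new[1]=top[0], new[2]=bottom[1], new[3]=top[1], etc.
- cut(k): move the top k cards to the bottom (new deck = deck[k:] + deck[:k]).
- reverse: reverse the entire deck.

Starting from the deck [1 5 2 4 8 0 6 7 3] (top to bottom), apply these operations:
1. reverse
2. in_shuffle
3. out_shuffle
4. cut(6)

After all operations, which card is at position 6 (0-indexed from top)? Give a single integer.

Answer: 5

Derivation:
After op 1 (reverse): [3 7 6 0 8 4 2 5 1]
After op 2 (in_shuffle): [8 3 4 7 2 6 5 0 1]
After op 3 (out_shuffle): [8 6 3 5 4 0 7 1 2]
After op 4 (cut(6)): [7 1 2 8 6 3 5 4 0]
Position 6: card 5.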